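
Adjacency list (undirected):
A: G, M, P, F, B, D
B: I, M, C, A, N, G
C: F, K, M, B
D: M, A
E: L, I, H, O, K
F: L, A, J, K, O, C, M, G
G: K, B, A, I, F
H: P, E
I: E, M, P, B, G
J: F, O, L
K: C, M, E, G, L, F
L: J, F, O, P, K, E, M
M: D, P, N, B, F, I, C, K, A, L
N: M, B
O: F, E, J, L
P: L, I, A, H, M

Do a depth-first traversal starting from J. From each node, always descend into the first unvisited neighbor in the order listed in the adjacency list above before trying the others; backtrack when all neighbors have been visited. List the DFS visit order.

J → F → L → O → E → I → M → D → A → G → K → C → B → N → P → H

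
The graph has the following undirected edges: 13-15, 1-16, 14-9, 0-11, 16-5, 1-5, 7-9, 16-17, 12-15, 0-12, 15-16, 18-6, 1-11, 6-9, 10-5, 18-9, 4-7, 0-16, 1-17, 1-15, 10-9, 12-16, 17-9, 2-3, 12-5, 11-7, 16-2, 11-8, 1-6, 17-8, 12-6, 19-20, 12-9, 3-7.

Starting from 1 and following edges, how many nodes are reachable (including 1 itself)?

BFS from 1 visits: 1, 5, 6, 11, 15, 16, 17, 10, 12, 9, 18, 0, 7, 8, 13, 2, 14, 3, 4
Reachable nodes: 19 of 21 total.

19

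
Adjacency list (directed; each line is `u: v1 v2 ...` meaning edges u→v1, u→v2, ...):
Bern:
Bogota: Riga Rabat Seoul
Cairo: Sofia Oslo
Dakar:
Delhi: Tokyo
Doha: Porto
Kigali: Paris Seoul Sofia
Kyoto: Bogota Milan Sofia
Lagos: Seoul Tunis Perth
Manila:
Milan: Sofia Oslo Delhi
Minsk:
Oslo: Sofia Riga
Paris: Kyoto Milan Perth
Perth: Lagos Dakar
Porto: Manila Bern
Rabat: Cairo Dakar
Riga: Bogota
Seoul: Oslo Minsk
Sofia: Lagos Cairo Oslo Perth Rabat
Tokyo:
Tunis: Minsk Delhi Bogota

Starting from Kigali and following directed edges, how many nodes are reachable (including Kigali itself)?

18

BFS from Kigali visits: Kigali, Paris, Seoul, Sofia, Kyoto, Milan, Perth, Oslo, Minsk, Lagos, Cairo, Rabat, Bogota, Delhi, Dakar, Riga, Tunis, Tokyo
Reachable nodes: 18 of 22 total.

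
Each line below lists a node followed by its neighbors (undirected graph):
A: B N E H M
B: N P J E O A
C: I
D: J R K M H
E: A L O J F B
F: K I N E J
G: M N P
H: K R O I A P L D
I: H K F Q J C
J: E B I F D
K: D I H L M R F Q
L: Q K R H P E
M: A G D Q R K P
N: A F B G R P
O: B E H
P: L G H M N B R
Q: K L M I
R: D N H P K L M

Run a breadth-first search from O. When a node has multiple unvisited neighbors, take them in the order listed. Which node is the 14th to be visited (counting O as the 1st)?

D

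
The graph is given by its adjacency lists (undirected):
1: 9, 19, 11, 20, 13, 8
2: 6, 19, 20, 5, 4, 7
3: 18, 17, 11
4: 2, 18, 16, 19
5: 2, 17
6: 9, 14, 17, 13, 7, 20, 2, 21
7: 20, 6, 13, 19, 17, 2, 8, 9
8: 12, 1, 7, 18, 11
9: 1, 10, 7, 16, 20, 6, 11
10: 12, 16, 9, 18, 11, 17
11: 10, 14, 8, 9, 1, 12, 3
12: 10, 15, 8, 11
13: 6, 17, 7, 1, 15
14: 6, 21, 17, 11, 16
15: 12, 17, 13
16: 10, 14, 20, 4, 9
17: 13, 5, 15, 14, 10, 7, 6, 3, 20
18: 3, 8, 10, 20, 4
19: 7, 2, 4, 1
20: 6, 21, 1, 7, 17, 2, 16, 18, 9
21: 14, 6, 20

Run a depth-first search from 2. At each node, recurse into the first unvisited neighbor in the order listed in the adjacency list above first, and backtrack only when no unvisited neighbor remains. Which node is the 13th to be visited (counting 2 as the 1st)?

Visit 2
2 → 6
6 → 9
9 → 1
1 → 19
19 → 7
7 → 20
20 → 21
21 → 14
14 → 17
17 → 13
13 → 15
15 → 12
12 → 10
10 → 16
16 → 4
4 → 18
18 → 3
3 → 11
11 → 8
17 → 5

Visit order: 2, 6, 9, 1, 19, 7, 20, 21, 14, 17, 13, 15, 12, 10, 16, 4, 18, 3, 11, 8, 5

12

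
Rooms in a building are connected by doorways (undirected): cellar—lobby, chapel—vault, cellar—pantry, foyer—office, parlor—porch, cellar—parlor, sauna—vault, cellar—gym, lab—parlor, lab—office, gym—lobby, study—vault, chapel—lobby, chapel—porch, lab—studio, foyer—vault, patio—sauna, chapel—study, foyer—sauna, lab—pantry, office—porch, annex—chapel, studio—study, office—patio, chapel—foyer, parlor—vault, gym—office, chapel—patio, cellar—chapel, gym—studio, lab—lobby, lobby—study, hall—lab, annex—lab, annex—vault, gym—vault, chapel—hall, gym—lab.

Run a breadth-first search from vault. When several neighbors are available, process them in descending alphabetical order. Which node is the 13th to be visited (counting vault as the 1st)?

lab

Visit vault; enqueue study, sauna, parlor, gym, foyer, chapel, annex → queue [study, sauna, parlor, gym, foyer, chapel, annex]
Visit study; enqueue studio, lobby → queue [sauna, parlor, gym, foyer, chapel, annex, studio, lobby]
Visit sauna; enqueue patio → queue [parlor, gym, foyer, chapel, annex, studio, lobby, patio]
Visit parlor; enqueue porch, lab, cellar → queue [gym, foyer, chapel, annex, studio, lobby, patio, porch, lab, cellar]
Visit gym; enqueue office → queue [foyer, chapel, annex, studio, lobby, patio, porch, lab, cellar, office]
Visit foyer → queue [chapel, annex, studio, lobby, patio, porch, lab, cellar, office]
Visit chapel; enqueue hall → queue [annex, studio, lobby, patio, porch, lab, cellar, office, hall]
Visit annex → queue [studio, lobby, patio, porch, lab, cellar, office, hall]
Visit studio → queue [lobby, patio, porch, lab, cellar, office, hall]
Visit lobby → queue [patio, porch, lab, cellar, office, hall]
Visit patio → queue [porch, lab, cellar, office, hall]
Visit porch → queue [lab, cellar, office, hall]
Visit lab; enqueue pantry → queue [cellar, office, hall, pantry]
Visit cellar → queue [office, hall, pantry]
Visit office → queue [hall, pantry]
Visit hall → queue [pantry]
Visit pantry → queue []

Visit order: vault, study, sauna, parlor, gym, foyer, chapel, annex, studio, lobby, patio, porch, lab, cellar, office, hall, pantry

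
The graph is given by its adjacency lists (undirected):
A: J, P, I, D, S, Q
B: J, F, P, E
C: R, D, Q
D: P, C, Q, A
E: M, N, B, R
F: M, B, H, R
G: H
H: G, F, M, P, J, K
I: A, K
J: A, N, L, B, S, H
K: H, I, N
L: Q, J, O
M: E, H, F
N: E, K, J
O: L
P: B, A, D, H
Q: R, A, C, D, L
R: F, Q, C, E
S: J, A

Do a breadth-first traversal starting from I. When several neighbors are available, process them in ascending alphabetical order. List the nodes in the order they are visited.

Visit I; enqueue A, K → queue [A, K]
Visit A; enqueue D, J, P, Q, S → queue [K, D, J, P, Q, S]
Visit K; enqueue H, N → queue [D, J, P, Q, S, H, N]
Visit D; enqueue C → queue [J, P, Q, S, H, N, C]
Visit J; enqueue B, L → queue [P, Q, S, H, N, C, B, L]
Visit P → queue [Q, S, H, N, C, B, L]
Visit Q; enqueue R → queue [S, H, N, C, B, L, R]
Visit S → queue [H, N, C, B, L, R]
Visit H; enqueue F, G, M → queue [N, C, B, L, R, F, G, M]
Visit N; enqueue E → queue [C, B, L, R, F, G, M, E]
Visit C → queue [B, L, R, F, G, M, E]
Visit B → queue [L, R, F, G, M, E]
Visit L; enqueue O → queue [R, F, G, M, E, O]
Visit R → queue [F, G, M, E, O]
Visit F → queue [G, M, E, O]
Visit G → queue [M, E, O]
Visit M → queue [E, O]
Visit E → queue [O]
Visit O → queue []

I, A, K, D, J, P, Q, S, H, N, C, B, L, R, F, G, M, E, O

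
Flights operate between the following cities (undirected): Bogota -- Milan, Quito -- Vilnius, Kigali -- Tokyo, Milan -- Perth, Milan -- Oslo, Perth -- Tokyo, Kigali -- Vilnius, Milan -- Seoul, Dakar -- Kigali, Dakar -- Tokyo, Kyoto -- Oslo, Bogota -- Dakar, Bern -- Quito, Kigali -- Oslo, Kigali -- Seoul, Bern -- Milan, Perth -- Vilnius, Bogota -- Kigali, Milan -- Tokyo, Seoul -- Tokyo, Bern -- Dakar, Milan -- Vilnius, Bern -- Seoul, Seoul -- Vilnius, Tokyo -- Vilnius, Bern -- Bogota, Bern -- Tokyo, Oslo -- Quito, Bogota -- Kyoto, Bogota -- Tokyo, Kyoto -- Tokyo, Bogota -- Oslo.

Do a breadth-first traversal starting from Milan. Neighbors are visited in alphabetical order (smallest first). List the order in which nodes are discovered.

Visit Milan; enqueue Bern, Bogota, Oslo, Perth, Seoul, Tokyo, Vilnius → queue [Bern, Bogota, Oslo, Perth, Seoul, Tokyo, Vilnius]
Visit Bern; enqueue Dakar, Quito → queue [Bogota, Oslo, Perth, Seoul, Tokyo, Vilnius, Dakar, Quito]
Visit Bogota; enqueue Kigali, Kyoto → queue [Oslo, Perth, Seoul, Tokyo, Vilnius, Dakar, Quito, Kigali, Kyoto]
Visit Oslo → queue [Perth, Seoul, Tokyo, Vilnius, Dakar, Quito, Kigali, Kyoto]
Visit Perth → queue [Seoul, Tokyo, Vilnius, Dakar, Quito, Kigali, Kyoto]
Visit Seoul → queue [Tokyo, Vilnius, Dakar, Quito, Kigali, Kyoto]
Visit Tokyo → queue [Vilnius, Dakar, Quito, Kigali, Kyoto]
Visit Vilnius → queue [Dakar, Quito, Kigali, Kyoto]
Visit Dakar → queue [Quito, Kigali, Kyoto]
Visit Quito → queue [Kigali, Kyoto]
Visit Kigali → queue [Kyoto]
Visit Kyoto → queue []

Milan, Bern, Bogota, Oslo, Perth, Seoul, Tokyo, Vilnius, Dakar, Quito, Kigali, Kyoto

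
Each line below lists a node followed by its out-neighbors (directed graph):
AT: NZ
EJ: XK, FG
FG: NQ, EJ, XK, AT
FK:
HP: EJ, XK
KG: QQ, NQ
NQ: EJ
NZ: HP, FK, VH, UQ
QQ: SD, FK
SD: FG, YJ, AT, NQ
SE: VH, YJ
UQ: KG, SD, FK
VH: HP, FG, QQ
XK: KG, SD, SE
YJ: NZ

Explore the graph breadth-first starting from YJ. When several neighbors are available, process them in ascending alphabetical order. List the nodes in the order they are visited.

Visit YJ; enqueue NZ → queue [NZ]
Visit NZ; enqueue FK, HP, UQ, VH → queue [FK, HP, UQ, VH]
Visit FK → queue [HP, UQ, VH]
Visit HP; enqueue EJ, XK → queue [UQ, VH, EJ, XK]
Visit UQ; enqueue KG, SD → queue [VH, EJ, XK, KG, SD]
Visit VH; enqueue FG, QQ → queue [EJ, XK, KG, SD, FG, QQ]
Visit EJ → queue [XK, KG, SD, FG, QQ]
Visit XK; enqueue SE → queue [KG, SD, FG, QQ, SE]
Visit KG; enqueue NQ → queue [SD, FG, QQ, SE, NQ]
Visit SD; enqueue AT → queue [FG, QQ, SE, NQ, AT]
Visit FG → queue [QQ, SE, NQ, AT]
Visit QQ → queue [SE, NQ, AT]
Visit SE → queue [NQ, AT]
Visit NQ → queue [AT]
Visit AT → queue []

YJ NZ FK HP UQ VH EJ XK KG SD FG QQ SE NQ AT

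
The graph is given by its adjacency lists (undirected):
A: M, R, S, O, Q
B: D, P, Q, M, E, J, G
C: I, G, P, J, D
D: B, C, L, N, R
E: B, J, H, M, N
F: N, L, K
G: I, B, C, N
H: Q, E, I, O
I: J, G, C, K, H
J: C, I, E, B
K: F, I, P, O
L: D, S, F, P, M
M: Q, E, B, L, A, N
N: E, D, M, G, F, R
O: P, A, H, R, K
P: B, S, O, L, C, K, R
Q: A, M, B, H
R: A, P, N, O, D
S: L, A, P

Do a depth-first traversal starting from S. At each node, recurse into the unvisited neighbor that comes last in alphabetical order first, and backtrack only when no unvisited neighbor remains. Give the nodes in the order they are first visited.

Visit S
S → P
P → R
R → O
O → K
K → I
I → J
J → E
E → N
N → M
M → Q
Q → H
Q → B
B → G
G → C
C → D
D → L
L → F
Q → A

S, P, R, O, K, I, J, E, N, M, Q, H, B, G, C, D, L, F, A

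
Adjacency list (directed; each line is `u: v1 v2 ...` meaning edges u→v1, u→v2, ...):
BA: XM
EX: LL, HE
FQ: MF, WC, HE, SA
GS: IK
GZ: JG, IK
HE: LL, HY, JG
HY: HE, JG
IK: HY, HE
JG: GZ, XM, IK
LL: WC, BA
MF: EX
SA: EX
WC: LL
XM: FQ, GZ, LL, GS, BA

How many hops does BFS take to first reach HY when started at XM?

Level 0: XM
Level 1: BA, FQ, GS, GZ, LL
Level 2: HE, IK, JG, MF, SA, WC
Level 3: EX, HY
HY first appears at level 3.

3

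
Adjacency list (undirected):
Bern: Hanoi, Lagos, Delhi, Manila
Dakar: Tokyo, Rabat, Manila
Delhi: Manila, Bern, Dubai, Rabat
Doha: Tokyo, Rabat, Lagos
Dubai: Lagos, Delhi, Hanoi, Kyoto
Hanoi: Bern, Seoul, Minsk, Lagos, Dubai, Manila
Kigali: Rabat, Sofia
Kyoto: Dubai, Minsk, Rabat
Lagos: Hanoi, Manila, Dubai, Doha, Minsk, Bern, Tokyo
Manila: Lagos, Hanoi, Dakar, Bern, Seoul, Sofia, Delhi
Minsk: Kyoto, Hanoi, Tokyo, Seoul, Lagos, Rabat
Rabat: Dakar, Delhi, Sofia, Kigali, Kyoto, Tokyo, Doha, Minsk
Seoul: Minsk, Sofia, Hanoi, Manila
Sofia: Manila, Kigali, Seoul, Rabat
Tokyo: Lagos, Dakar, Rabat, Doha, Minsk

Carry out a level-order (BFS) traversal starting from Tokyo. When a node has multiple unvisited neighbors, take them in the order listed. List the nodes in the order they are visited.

Tokyo -> Lagos -> Dakar -> Rabat -> Doha -> Minsk -> Hanoi -> Manila -> Dubai -> Bern -> Delhi -> Sofia -> Kigali -> Kyoto -> Seoul

Visit Tokyo; enqueue Lagos, Dakar, Rabat, Doha, Minsk → queue [Lagos, Dakar, Rabat, Doha, Minsk]
Visit Lagos; enqueue Hanoi, Manila, Dubai, Bern → queue [Dakar, Rabat, Doha, Minsk, Hanoi, Manila, Dubai, Bern]
Visit Dakar → queue [Rabat, Doha, Minsk, Hanoi, Manila, Dubai, Bern]
Visit Rabat; enqueue Delhi, Sofia, Kigali, Kyoto → queue [Doha, Minsk, Hanoi, Manila, Dubai, Bern, Delhi, Sofia, Kigali, Kyoto]
Visit Doha → queue [Minsk, Hanoi, Manila, Dubai, Bern, Delhi, Sofia, Kigali, Kyoto]
Visit Minsk; enqueue Seoul → queue [Hanoi, Manila, Dubai, Bern, Delhi, Sofia, Kigali, Kyoto, Seoul]
Visit Hanoi → queue [Manila, Dubai, Bern, Delhi, Sofia, Kigali, Kyoto, Seoul]
Visit Manila → queue [Dubai, Bern, Delhi, Sofia, Kigali, Kyoto, Seoul]
Visit Dubai → queue [Bern, Delhi, Sofia, Kigali, Kyoto, Seoul]
Visit Bern → queue [Delhi, Sofia, Kigali, Kyoto, Seoul]
Visit Delhi → queue [Sofia, Kigali, Kyoto, Seoul]
Visit Sofia → queue [Kigali, Kyoto, Seoul]
Visit Kigali → queue [Kyoto, Seoul]
Visit Kyoto → queue [Seoul]
Visit Seoul → queue []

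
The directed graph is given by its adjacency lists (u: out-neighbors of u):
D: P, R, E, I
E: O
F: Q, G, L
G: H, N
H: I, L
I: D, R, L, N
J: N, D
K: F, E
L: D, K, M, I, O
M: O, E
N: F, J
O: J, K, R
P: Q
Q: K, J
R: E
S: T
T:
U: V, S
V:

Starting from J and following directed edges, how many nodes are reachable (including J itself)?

15

BFS from J visits: J, N, D, F, P, R, E, I, Q, G, L, O, K, H, M
Reachable nodes: 15 of 19 total.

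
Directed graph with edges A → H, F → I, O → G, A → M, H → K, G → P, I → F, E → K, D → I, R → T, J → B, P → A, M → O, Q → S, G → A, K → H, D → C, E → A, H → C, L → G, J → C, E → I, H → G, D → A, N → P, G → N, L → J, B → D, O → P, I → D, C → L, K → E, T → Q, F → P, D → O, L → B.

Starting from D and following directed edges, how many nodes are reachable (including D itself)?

BFS from D visits: D, O, I, C, A, P, G, F, L, M, H, N, J, B, K, E
Reachable nodes: 16 of 20 total.

16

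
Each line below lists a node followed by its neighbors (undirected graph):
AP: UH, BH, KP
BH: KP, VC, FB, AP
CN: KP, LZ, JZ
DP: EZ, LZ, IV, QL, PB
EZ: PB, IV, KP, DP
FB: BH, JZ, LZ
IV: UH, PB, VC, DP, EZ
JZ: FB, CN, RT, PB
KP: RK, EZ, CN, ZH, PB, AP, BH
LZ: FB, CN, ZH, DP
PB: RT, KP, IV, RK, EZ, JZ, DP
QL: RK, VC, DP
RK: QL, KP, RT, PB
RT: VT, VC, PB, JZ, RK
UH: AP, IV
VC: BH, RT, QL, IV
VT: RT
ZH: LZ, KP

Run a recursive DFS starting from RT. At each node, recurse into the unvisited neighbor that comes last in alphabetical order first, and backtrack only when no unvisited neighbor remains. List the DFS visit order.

Visit RT
RT → VT
RT → VC
VC → QL
QL → RK
RK → PB
PB → KP
KP → ZH
ZH → LZ
LZ → FB
FB → JZ
JZ → CN
FB → BH
BH → AP
AP → UH
UH → IV
IV → EZ
EZ → DP

RT VT VC QL RK PB KP ZH LZ FB JZ CN BH AP UH IV EZ DP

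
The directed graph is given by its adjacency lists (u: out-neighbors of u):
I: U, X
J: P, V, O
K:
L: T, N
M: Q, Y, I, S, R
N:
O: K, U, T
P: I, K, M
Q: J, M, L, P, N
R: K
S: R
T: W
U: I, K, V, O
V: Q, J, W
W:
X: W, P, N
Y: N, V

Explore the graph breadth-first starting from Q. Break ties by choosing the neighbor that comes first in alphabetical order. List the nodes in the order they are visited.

Visit Q; enqueue J, L, M, N, P → queue [J, L, M, N, P]
Visit J; enqueue O, V → queue [L, M, N, P, O, V]
Visit L; enqueue T → queue [M, N, P, O, V, T]
Visit M; enqueue I, R, S, Y → queue [N, P, O, V, T, I, R, S, Y]
Visit N → queue [P, O, V, T, I, R, S, Y]
Visit P; enqueue K → queue [O, V, T, I, R, S, Y, K]
Visit O; enqueue U → queue [V, T, I, R, S, Y, K, U]
Visit V; enqueue W → queue [T, I, R, S, Y, K, U, W]
Visit T → queue [I, R, S, Y, K, U, W]
Visit I; enqueue X → queue [R, S, Y, K, U, W, X]
Visit R → queue [S, Y, K, U, W, X]
Visit S → queue [Y, K, U, W, X]
Visit Y → queue [K, U, W, X]
Visit K → queue [U, W, X]
Visit U → queue [W, X]
Visit W → queue [X]
Visit X → queue []

Q J L M N P O V T I R S Y K U W X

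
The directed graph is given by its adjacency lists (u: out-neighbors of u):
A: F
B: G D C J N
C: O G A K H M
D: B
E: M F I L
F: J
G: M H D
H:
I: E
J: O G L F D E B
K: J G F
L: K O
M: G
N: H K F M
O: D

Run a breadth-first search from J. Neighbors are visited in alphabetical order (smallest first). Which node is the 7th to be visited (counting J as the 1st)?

L

Visit J; enqueue B, D, E, F, G, L, O → queue [B, D, E, F, G, L, O]
Visit B; enqueue C, N → queue [D, E, F, G, L, O, C, N]
Visit D → queue [E, F, G, L, O, C, N]
Visit E; enqueue I, M → queue [F, G, L, O, C, N, I, M]
Visit F → queue [G, L, O, C, N, I, M]
Visit G; enqueue H → queue [L, O, C, N, I, M, H]
Visit L; enqueue K → queue [O, C, N, I, M, H, K]
Visit O → queue [C, N, I, M, H, K]
Visit C; enqueue A → queue [N, I, M, H, K, A]
Visit N → queue [I, M, H, K, A]
Visit I → queue [M, H, K, A]
Visit M → queue [H, K, A]
Visit H → queue [K, A]
Visit K → queue [A]
Visit A → queue []

Visit order: J, B, D, E, F, G, L, O, C, N, I, M, H, K, A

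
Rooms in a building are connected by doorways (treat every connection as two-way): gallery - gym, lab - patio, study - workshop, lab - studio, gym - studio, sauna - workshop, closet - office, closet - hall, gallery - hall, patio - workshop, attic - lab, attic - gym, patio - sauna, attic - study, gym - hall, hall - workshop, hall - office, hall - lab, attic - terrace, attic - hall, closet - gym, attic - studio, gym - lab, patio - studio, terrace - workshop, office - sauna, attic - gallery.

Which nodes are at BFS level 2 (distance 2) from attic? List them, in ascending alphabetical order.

closet, office, patio, workshop

Level 0: attic
Level 1: gallery, gym, hall, lab, studio, study, terrace
Level 2: closet, office, patio, workshop
Level 3: sauna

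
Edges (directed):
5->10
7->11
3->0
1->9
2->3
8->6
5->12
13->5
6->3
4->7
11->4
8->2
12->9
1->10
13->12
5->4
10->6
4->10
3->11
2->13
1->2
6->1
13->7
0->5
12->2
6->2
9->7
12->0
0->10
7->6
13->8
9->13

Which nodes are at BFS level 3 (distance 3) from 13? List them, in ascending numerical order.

1, 3

Level 0: 13
Level 1: 5, 7, 8, 12
Level 2: 0, 2, 4, 6, 9, 10, 11
Level 3: 1, 3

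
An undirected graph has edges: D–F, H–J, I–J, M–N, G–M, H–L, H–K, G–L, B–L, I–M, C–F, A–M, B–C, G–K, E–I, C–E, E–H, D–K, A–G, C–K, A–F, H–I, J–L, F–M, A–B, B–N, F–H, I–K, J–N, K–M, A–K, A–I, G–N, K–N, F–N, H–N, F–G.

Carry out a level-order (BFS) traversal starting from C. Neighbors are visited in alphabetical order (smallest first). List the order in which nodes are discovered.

C, B, E, F, K, A, L, N, H, I, D, G, M, J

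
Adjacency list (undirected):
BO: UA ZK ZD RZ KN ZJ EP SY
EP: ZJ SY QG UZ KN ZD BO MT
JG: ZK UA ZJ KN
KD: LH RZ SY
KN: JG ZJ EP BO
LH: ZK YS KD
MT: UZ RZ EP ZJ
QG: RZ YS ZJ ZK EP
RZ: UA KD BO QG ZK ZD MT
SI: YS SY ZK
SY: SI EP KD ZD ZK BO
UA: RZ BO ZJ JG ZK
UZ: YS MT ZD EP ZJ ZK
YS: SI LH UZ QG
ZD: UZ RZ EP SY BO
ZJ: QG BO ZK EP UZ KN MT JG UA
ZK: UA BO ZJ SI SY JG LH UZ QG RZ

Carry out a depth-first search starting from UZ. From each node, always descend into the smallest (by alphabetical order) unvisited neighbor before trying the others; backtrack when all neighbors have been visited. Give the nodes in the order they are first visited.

UZ → EP → BO → KN → JG → UA → RZ → KD → LH → YS → QG → ZJ → MT → ZK → SI → SY → ZD

Visit UZ
UZ → EP
EP → BO
BO → KN
KN → JG
JG → UA
UA → RZ
RZ → KD
KD → LH
LH → YS
YS → QG
QG → ZJ
ZJ → MT
ZJ → ZK
ZK → SI
SI → SY
SY → ZD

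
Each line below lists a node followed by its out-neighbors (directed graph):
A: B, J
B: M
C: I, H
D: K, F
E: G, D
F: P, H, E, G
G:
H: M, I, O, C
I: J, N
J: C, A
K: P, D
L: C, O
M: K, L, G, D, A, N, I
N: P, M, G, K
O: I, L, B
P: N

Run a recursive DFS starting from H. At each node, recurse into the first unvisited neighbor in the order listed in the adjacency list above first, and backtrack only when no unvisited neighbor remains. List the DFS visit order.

H → M → K → P → N → G → D → F → E → L → C → I → J → A → B → O

Visit H
H → M
M → K
K → P
P → N
N → G
K → D
D → F
F → E
M → L
L → C
C → I
I → J
J → A
A → B
L → O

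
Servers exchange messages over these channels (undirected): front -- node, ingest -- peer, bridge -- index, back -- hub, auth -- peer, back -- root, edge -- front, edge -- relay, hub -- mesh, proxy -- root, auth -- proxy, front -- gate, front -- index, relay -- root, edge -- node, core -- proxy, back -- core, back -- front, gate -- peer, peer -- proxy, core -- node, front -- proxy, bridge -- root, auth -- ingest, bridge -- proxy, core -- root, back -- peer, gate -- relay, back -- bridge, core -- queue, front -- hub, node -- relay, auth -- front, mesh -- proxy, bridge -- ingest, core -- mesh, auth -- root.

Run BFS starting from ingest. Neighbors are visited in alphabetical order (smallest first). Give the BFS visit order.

ingest auth bridge peer front proxy root back index gate edge hub node core mesh relay queue

Visit ingest; enqueue auth, bridge, peer → queue [auth, bridge, peer]
Visit auth; enqueue front, proxy, root → queue [bridge, peer, front, proxy, root]
Visit bridge; enqueue back, index → queue [peer, front, proxy, root, back, index]
Visit peer; enqueue gate → queue [front, proxy, root, back, index, gate]
Visit front; enqueue edge, hub, node → queue [proxy, root, back, index, gate, edge, hub, node]
Visit proxy; enqueue core, mesh → queue [root, back, index, gate, edge, hub, node, core, mesh]
Visit root; enqueue relay → queue [back, index, gate, edge, hub, node, core, mesh, relay]
Visit back → queue [index, gate, edge, hub, node, core, mesh, relay]
Visit index → queue [gate, edge, hub, node, core, mesh, relay]
Visit gate → queue [edge, hub, node, core, mesh, relay]
Visit edge → queue [hub, node, core, mesh, relay]
Visit hub → queue [node, core, mesh, relay]
Visit node → queue [core, mesh, relay]
Visit core; enqueue queue → queue [mesh, relay, queue]
Visit mesh → queue [relay, queue]
Visit relay → queue [queue]
Visit queue → queue []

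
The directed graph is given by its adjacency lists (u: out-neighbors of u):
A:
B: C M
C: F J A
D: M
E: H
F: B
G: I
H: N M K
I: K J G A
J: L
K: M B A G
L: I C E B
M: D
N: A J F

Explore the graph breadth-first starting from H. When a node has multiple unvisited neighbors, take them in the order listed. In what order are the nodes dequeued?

Visit H; enqueue N, M, K → queue [N, M, K]
Visit N; enqueue A, J, F → queue [M, K, A, J, F]
Visit M; enqueue D → queue [K, A, J, F, D]
Visit K; enqueue B, G → queue [A, J, F, D, B, G]
Visit A → queue [J, F, D, B, G]
Visit J; enqueue L → queue [F, D, B, G, L]
Visit F → queue [D, B, G, L]
Visit D → queue [B, G, L]
Visit B; enqueue C → queue [G, L, C]
Visit G; enqueue I → queue [L, C, I]
Visit L; enqueue E → queue [C, I, E]
Visit C → queue [I, E]
Visit I → queue [E]
Visit E → queue []

H → N → M → K → A → J → F → D → B → G → L → C → I → E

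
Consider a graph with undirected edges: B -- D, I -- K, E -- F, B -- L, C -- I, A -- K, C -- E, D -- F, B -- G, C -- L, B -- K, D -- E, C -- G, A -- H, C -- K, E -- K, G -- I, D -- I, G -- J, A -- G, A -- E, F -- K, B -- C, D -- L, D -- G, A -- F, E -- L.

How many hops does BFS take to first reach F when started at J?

Level 0: J
Level 1: G
Level 2: A, B, C, D, I
Level 3: E, F, H, K, L
F first appears at level 3.

3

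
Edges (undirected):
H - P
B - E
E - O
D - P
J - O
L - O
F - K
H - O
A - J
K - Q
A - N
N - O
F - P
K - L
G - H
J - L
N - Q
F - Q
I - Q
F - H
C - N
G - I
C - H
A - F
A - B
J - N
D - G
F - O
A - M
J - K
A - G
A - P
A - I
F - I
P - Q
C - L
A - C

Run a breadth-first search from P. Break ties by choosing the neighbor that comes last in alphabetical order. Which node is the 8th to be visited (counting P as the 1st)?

Visit P; enqueue Q, H, F, D, A → queue [Q, H, F, D, A]
Visit Q; enqueue N, K, I → queue [H, F, D, A, N, K, I]
Visit H; enqueue O, G, C → queue [F, D, A, N, K, I, O, G, C]
Visit F → queue [D, A, N, K, I, O, G, C]
Visit D → queue [A, N, K, I, O, G, C]
Visit A; enqueue M, J, B → queue [N, K, I, O, G, C, M, J, B]
Visit N → queue [K, I, O, G, C, M, J, B]
Visit K; enqueue L → queue [I, O, G, C, M, J, B, L]
Visit I → queue [O, G, C, M, J, B, L]
Visit O; enqueue E → queue [G, C, M, J, B, L, E]
Visit G → queue [C, M, J, B, L, E]
Visit C → queue [M, J, B, L, E]
Visit M → queue [J, B, L, E]
Visit J → queue [B, L, E]
Visit B → queue [L, E]
Visit L → queue [E]
Visit E → queue []

Visit order: P, Q, H, F, D, A, N, K, I, O, G, C, M, J, B, L, E

K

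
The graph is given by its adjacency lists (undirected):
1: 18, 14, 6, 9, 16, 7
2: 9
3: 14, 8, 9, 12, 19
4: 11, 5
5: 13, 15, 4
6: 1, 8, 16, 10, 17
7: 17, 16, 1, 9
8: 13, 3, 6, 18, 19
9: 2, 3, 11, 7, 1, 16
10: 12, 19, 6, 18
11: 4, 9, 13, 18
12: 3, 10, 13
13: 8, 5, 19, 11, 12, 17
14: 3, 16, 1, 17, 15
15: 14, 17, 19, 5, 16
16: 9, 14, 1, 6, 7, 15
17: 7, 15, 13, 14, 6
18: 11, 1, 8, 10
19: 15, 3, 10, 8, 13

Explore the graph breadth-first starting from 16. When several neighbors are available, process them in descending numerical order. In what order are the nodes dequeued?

16 -> 15 -> 14 -> 9 -> 7 -> 6 -> 1 -> 19 -> 17 -> 5 -> 3 -> 11 -> 2 -> 10 -> 8 -> 18 -> 13 -> 4 -> 12

Visit 16; enqueue 15, 14, 9, 7, 6, 1 → queue [15, 14, 9, 7, 6, 1]
Visit 15; enqueue 19, 17, 5 → queue [14, 9, 7, 6, 1, 19, 17, 5]
Visit 14; enqueue 3 → queue [9, 7, 6, 1, 19, 17, 5, 3]
Visit 9; enqueue 11, 2 → queue [7, 6, 1, 19, 17, 5, 3, 11, 2]
Visit 7 → queue [6, 1, 19, 17, 5, 3, 11, 2]
Visit 6; enqueue 10, 8 → queue [1, 19, 17, 5, 3, 11, 2, 10, 8]
Visit 1; enqueue 18 → queue [19, 17, 5, 3, 11, 2, 10, 8, 18]
Visit 19; enqueue 13 → queue [17, 5, 3, 11, 2, 10, 8, 18, 13]
Visit 17 → queue [5, 3, 11, 2, 10, 8, 18, 13]
Visit 5; enqueue 4 → queue [3, 11, 2, 10, 8, 18, 13, 4]
Visit 3; enqueue 12 → queue [11, 2, 10, 8, 18, 13, 4, 12]
Visit 11 → queue [2, 10, 8, 18, 13, 4, 12]
Visit 2 → queue [10, 8, 18, 13, 4, 12]
Visit 10 → queue [8, 18, 13, 4, 12]
Visit 8 → queue [18, 13, 4, 12]
Visit 18 → queue [13, 4, 12]
Visit 13 → queue [4, 12]
Visit 4 → queue [12]
Visit 12 → queue []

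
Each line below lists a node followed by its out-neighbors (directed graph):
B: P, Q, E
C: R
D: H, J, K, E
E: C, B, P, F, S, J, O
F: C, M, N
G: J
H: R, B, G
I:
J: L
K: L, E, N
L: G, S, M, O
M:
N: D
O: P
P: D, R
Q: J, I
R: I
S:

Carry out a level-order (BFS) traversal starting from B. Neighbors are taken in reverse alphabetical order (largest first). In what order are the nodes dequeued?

Visit B; enqueue Q, P, E → queue [Q, P, E]
Visit Q; enqueue J, I → queue [P, E, J, I]
Visit P; enqueue R, D → queue [E, J, I, R, D]
Visit E; enqueue S, O, F, C → queue [J, I, R, D, S, O, F, C]
Visit J; enqueue L → queue [I, R, D, S, O, F, C, L]
Visit I → queue [R, D, S, O, F, C, L]
Visit R → queue [D, S, O, F, C, L]
Visit D; enqueue K, H → queue [S, O, F, C, L, K, H]
Visit S → queue [O, F, C, L, K, H]
Visit O → queue [F, C, L, K, H]
Visit F; enqueue N, M → queue [C, L, K, H, N, M]
Visit C → queue [L, K, H, N, M]
Visit L; enqueue G → queue [K, H, N, M, G]
Visit K → queue [H, N, M, G]
Visit H → queue [N, M, G]
Visit N → queue [M, G]
Visit M → queue [G]
Visit G → queue []

B -> Q -> P -> E -> J -> I -> R -> D -> S -> O -> F -> C -> L -> K -> H -> N -> M -> G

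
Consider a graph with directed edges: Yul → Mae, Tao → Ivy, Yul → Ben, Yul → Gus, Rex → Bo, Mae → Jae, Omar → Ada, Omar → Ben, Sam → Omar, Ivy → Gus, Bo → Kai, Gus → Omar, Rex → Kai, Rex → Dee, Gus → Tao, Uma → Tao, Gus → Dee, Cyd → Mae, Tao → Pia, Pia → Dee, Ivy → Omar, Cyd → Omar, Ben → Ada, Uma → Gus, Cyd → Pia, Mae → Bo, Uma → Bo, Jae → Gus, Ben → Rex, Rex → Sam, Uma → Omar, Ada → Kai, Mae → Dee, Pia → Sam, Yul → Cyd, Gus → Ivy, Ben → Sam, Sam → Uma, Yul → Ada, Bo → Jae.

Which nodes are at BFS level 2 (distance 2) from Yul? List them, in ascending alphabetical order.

Bo, Dee, Ivy, Jae, Kai, Omar, Pia, Rex, Sam, Tao

Level 0: Yul
Level 1: Ada, Ben, Cyd, Gus, Mae
Level 2: Bo, Dee, Ivy, Jae, Kai, Omar, Pia, Rex, Sam, Tao
Level 3: Uma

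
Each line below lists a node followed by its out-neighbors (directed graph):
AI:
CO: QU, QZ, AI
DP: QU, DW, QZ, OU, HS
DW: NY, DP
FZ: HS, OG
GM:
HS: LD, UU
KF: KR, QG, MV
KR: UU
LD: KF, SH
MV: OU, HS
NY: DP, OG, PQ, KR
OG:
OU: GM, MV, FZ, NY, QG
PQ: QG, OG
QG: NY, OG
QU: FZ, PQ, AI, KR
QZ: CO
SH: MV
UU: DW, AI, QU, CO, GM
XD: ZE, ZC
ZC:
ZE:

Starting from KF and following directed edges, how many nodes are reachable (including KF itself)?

BFS from KF visits: KF, QG, MV, KR, OG, NY, OU, HS, UU, PQ, DP, GM, FZ, LD, QU, DW, CO, AI, QZ, SH
Reachable nodes: 20 of 23 total.

20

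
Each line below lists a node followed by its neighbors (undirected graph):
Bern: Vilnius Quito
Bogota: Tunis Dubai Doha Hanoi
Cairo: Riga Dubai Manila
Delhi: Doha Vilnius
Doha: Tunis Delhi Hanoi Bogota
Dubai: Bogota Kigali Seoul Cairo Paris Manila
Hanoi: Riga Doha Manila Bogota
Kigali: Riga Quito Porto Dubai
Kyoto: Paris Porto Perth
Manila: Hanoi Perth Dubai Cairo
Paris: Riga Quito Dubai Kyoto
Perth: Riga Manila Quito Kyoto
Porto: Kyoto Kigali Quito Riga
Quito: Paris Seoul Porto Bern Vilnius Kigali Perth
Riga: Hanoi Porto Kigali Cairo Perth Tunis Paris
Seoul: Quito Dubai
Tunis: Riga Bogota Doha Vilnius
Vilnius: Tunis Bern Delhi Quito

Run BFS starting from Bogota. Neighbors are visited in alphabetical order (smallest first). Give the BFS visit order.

Visit Bogota; enqueue Doha, Dubai, Hanoi, Tunis → queue [Doha, Dubai, Hanoi, Tunis]
Visit Doha; enqueue Delhi → queue [Dubai, Hanoi, Tunis, Delhi]
Visit Dubai; enqueue Cairo, Kigali, Manila, Paris, Seoul → queue [Hanoi, Tunis, Delhi, Cairo, Kigali, Manila, Paris, Seoul]
Visit Hanoi; enqueue Riga → queue [Tunis, Delhi, Cairo, Kigali, Manila, Paris, Seoul, Riga]
Visit Tunis; enqueue Vilnius → queue [Delhi, Cairo, Kigali, Manila, Paris, Seoul, Riga, Vilnius]
Visit Delhi → queue [Cairo, Kigali, Manila, Paris, Seoul, Riga, Vilnius]
Visit Cairo → queue [Kigali, Manila, Paris, Seoul, Riga, Vilnius]
Visit Kigali; enqueue Porto, Quito → queue [Manila, Paris, Seoul, Riga, Vilnius, Porto, Quito]
Visit Manila; enqueue Perth → queue [Paris, Seoul, Riga, Vilnius, Porto, Quito, Perth]
Visit Paris; enqueue Kyoto → queue [Seoul, Riga, Vilnius, Porto, Quito, Perth, Kyoto]
Visit Seoul → queue [Riga, Vilnius, Porto, Quito, Perth, Kyoto]
Visit Riga → queue [Vilnius, Porto, Quito, Perth, Kyoto]
Visit Vilnius; enqueue Bern → queue [Porto, Quito, Perth, Kyoto, Bern]
Visit Porto → queue [Quito, Perth, Kyoto, Bern]
Visit Quito → queue [Perth, Kyoto, Bern]
Visit Perth → queue [Kyoto, Bern]
Visit Kyoto → queue [Bern]
Visit Bern → queue []

Bogota, Doha, Dubai, Hanoi, Tunis, Delhi, Cairo, Kigali, Manila, Paris, Seoul, Riga, Vilnius, Porto, Quito, Perth, Kyoto, Bern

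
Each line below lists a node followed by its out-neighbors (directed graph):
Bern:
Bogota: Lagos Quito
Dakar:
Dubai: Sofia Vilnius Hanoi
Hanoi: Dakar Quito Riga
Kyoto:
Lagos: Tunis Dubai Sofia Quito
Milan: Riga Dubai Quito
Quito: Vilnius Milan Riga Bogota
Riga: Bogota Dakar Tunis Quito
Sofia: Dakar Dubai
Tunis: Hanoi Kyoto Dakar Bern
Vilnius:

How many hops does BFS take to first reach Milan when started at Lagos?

2

Level 0: Lagos
Level 1: Dubai, Quito, Sofia, Tunis
Level 2: Bern, Bogota, Dakar, Hanoi, Kyoto, Milan, Riga, Vilnius
Milan first appears at level 2.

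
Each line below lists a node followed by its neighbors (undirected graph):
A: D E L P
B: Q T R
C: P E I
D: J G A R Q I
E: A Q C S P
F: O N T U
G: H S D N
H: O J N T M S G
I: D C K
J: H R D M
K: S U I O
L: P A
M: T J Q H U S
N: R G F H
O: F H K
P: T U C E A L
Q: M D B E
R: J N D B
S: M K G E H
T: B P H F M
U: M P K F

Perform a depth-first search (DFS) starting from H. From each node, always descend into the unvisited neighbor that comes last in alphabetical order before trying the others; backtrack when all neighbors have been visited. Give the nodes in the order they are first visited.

H, T, P, U, M, S, K, O, F, N, R, J, D, Q, E, C, I, A, L, B, G

Visit H
H → T
T → P
P → U
U → M
M → S
S → K
K → O
O → F
F → N
N → R
R → J
J → D
D → Q
Q → E
E → C
C → I
E → A
A → L
Q → B
D → G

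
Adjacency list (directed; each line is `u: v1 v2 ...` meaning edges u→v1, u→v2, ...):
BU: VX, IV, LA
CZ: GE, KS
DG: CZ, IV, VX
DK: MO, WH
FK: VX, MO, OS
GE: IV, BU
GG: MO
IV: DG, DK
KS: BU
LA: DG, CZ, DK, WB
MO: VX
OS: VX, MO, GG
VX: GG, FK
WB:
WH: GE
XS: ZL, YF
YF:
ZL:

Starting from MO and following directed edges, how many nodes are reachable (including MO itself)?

5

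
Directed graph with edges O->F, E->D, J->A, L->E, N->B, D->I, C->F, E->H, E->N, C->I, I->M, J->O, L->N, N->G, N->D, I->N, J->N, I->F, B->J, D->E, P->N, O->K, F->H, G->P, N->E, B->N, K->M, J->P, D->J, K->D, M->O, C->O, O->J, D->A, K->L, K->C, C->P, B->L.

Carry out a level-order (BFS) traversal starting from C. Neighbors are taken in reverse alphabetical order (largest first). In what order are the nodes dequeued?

Visit C; enqueue P, O, I, F → queue [P, O, I, F]
Visit P; enqueue N → queue [O, I, F, N]
Visit O; enqueue K, J → queue [I, F, N, K, J]
Visit I; enqueue M → queue [F, N, K, J, M]
Visit F; enqueue H → queue [N, K, J, M, H]
Visit N; enqueue G, E, D, B → queue [K, J, M, H, G, E, D, B]
Visit K; enqueue L → queue [J, M, H, G, E, D, B, L]
Visit J; enqueue A → queue [M, H, G, E, D, B, L, A]
Visit M → queue [H, G, E, D, B, L, A]
Visit H → queue [G, E, D, B, L, A]
Visit G → queue [E, D, B, L, A]
Visit E → queue [D, B, L, A]
Visit D → queue [B, L, A]
Visit B → queue [L, A]
Visit L → queue [A]
Visit A → queue []

C, P, O, I, F, N, K, J, M, H, G, E, D, B, L, A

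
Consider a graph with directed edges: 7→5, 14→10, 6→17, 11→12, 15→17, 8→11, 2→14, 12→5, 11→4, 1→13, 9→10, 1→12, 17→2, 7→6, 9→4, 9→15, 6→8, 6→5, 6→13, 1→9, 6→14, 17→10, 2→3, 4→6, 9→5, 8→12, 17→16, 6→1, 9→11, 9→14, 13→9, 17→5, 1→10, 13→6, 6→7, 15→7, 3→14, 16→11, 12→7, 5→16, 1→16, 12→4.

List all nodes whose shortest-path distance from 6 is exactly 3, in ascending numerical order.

Level 0: 6
Level 1: 1, 5, 7, 8, 13, 14, 17
Level 2: 2, 9, 10, 11, 12, 16
Level 3: 3, 4, 15

3, 4, 15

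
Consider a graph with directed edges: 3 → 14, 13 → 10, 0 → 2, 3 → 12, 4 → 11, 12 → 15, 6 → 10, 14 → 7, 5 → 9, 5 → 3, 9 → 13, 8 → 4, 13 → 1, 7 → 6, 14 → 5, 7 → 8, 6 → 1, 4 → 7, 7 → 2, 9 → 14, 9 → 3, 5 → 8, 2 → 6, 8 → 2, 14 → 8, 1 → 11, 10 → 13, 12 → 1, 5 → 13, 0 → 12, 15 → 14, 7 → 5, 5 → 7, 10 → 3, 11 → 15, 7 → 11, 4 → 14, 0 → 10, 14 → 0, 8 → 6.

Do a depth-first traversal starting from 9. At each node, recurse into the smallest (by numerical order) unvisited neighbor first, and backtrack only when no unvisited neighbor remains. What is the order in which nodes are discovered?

9, 3, 12, 1, 11, 15, 14, 0, 2, 6, 10, 13, 5, 7, 8, 4

Visit 9
9 → 3
3 → 12
12 → 1
1 → 11
11 → 15
15 → 14
14 → 0
0 → 2
2 → 6
6 → 10
10 → 13
14 → 5
5 → 7
7 → 8
8 → 4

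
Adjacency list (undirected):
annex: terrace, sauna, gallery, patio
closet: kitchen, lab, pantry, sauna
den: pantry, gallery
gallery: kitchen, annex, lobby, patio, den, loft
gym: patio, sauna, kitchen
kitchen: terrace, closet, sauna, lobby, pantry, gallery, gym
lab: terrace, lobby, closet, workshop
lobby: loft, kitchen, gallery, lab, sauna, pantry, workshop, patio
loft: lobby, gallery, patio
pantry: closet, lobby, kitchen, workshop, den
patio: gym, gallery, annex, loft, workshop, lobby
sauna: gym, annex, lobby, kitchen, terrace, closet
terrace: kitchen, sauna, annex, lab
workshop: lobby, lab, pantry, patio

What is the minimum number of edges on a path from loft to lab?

Level 0: loft
Level 1: gallery, lobby, patio
Level 2: annex, den, gym, kitchen, lab, pantry, sauna, workshop
Level 3: closet, terrace
lab first appears at level 2.

2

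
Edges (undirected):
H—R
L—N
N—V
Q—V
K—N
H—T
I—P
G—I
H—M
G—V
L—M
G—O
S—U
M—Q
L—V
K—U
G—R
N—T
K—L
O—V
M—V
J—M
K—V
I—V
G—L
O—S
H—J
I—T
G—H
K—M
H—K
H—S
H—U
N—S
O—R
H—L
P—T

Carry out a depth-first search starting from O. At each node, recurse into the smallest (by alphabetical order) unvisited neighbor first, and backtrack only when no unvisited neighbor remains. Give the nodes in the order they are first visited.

O → G → H → J → M → K → L → N → S → U → T → I → P → V → Q → R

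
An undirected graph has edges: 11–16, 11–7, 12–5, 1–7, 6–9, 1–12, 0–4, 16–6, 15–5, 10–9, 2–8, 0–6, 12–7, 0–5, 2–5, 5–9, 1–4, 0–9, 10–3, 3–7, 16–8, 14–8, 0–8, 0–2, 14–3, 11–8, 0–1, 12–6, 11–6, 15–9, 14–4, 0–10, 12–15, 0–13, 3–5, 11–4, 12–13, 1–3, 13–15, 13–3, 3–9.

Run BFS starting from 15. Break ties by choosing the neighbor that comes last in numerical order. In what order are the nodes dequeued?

15 → 13 → 12 → 9 → 5 → 3 → 0 → 7 → 6 → 1 → 10 → 2 → 14 → 8 → 4 → 11 → 16

Visit 15; enqueue 13, 12, 9, 5 → queue [13, 12, 9, 5]
Visit 13; enqueue 3, 0 → queue [12, 9, 5, 3, 0]
Visit 12; enqueue 7, 6, 1 → queue [9, 5, 3, 0, 7, 6, 1]
Visit 9; enqueue 10 → queue [5, 3, 0, 7, 6, 1, 10]
Visit 5; enqueue 2 → queue [3, 0, 7, 6, 1, 10, 2]
Visit 3; enqueue 14 → queue [0, 7, 6, 1, 10, 2, 14]
Visit 0; enqueue 8, 4 → queue [7, 6, 1, 10, 2, 14, 8, 4]
Visit 7; enqueue 11 → queue [6, 1, 10, 2, 14, 8, 4, 11]
Visit 6; enqueue 16 → queue [1, 10, 2, 14, 8, 4, 11, 16]
Visit 1 → queue [10, 2, 14, 8, 4, 11, 16]
Visit 10 → queue [2, 14, 8, 4, 11, 16]
Visit 2 → queue [14, 8, 4, 11, 16]
Visit 14 → queue [8, 4, 11, 16]
Visit 8 → queue [4, 11, 16]
Visit 4 → queue [11, 16]
Visit 11 → queue [16]
Visit 16 → queue []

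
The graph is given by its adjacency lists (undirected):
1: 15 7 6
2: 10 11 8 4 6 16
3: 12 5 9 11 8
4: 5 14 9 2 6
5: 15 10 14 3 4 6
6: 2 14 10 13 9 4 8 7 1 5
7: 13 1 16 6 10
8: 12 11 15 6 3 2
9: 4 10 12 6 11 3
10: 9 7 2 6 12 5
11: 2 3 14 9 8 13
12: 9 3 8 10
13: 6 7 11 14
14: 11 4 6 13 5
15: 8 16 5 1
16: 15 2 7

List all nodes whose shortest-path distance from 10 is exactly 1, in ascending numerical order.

2, 5, 6, 7, 9, 12

Level 0: 10
Level 1: 2, 5, 6, 7, 9, 12
Level 2: 1, 3, 4, 8, 11, 13, 14, 15, 16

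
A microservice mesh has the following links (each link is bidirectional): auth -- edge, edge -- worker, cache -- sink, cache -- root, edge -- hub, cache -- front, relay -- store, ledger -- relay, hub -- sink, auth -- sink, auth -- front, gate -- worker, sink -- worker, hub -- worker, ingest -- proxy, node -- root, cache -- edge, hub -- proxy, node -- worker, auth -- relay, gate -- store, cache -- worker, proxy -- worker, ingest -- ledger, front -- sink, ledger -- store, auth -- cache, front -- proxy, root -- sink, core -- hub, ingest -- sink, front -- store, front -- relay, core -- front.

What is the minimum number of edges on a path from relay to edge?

Level 0: relay
Level 1: auth, front, ledger, store
Level 2: cache, core, edge, gate, ingest, proxy, sink
Level 3: hub, root, worker
Level 4: node
edge first appears at level 2.

2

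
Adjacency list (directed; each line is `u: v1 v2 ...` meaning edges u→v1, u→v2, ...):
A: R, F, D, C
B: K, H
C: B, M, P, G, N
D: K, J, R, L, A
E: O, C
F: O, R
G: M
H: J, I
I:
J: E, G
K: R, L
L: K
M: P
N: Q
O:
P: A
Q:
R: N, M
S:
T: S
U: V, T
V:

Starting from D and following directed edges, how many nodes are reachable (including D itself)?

18

BFS from D visits: D, K, J, R, L, A, E, G, N, M, F, C, O, Q, P, B, H, I
Reachable nodes: 18 of 22 total.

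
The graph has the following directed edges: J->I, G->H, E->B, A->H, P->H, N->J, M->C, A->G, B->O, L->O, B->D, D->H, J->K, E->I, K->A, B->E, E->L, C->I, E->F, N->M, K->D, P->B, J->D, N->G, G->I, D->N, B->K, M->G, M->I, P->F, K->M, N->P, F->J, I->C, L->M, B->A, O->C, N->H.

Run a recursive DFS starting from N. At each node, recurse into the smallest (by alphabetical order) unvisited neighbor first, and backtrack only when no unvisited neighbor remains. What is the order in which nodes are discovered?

Visit N
N → G
G → H
G → I
I → C
N → J
J → D
J → K
K → A
K → M
N → P
P → B
B → E
E → F
E → L
L → O

N, G, H, I, C, J, D, K, A, M, P, B, E, F, L, O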